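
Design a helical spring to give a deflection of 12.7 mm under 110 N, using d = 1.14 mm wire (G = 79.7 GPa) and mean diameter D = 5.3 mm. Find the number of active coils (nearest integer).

Required rate k = F/δ = 110/12.7 = 8.6614 N/mm
N_a = Gd⁴/(8D³k) = (79.7×10³ × 1.14⁴)/(8 × 5.3³ × 8.6614)
    = 134610 / 10315.9 = 13.05 → 13 coils

13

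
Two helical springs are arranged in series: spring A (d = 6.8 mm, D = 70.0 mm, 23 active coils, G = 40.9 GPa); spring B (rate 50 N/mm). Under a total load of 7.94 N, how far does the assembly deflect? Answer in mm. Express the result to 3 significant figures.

5.89 mm

k_A = Gd⁴/(8D³N_a) = (40.9×10³)(6.8⁴)/(8·70.0³·23) = 1.3856 N/mm
Series: 1/k_eq = 1/1.3856 + 1/50 = 0.74169; k_eq = 1.3483 N/mm
δ = F/k_eq = 7.94/1.3483 = 5.889 mm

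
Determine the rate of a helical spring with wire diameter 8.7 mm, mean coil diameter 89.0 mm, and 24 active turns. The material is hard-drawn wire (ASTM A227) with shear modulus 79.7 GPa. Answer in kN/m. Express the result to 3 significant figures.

k = Gd⁴/(8D³N_a) = (79.7×10³ × 8.7⁴) / (8 × 89.0³ × 24)
  = 4.56599e+08 / 1.35354e+08 = 3.3734 N/mm

3.37 kN/m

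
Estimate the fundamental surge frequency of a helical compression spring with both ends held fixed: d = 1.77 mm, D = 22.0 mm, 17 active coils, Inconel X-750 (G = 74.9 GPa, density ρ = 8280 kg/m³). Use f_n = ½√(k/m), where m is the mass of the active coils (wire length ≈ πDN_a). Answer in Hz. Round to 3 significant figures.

k = Gd⁴/(8D³N_a) = (74.9×10³)(1.77⁴)/(8·22.0³·17) = 0.50765 N/mm = 507.65 N/m
Wire length L = πDN_a = π·22.0·17 = 1175 mm
m = ρ·(πd²/4)·L = 8280 × 2.4606×10⁻⁶ m² × 1.175 m = 0.023938 kg
f_n = ½√(k/m) = 0.5·√(507.65/0.023938) = 0.5·√(21207) = 72.813 Hz

72.8 Hz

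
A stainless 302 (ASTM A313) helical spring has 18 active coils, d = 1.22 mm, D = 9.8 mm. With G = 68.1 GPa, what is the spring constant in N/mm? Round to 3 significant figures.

k = Gd⁴/(8D³N_a) = (68.1×10³ × 1.22⁴) / (8 × 9.8³ × 18)
  = 150864 / 135532 = 1.1131 N/mm

1.11 N/mm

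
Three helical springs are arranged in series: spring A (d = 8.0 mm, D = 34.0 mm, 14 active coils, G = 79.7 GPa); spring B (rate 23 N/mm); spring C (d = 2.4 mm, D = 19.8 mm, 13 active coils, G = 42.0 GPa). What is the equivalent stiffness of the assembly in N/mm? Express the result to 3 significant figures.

1.57 N/mm

k_A = Gd⁴/(8D³N_a) = (79.7×10³)(8.0⁴)/(8·34.0³·14) = 74.159 N/mm
k_C = Gd⁴/(8D³N_a) = (42.0×10³)(2.4⁴)/(8·19.8³·13) = 1.7261 N/mm
Series: 1/k_eq = 1/74.159 + 1/23 + 1/1.7261 = 0.6363; k_eq = 1.5716 N/mm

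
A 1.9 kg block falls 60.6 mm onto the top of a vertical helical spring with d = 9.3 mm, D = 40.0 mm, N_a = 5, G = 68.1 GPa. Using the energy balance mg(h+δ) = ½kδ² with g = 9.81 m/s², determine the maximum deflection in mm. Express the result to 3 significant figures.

k = Gd⁴/(8D³N_a) = (68.1×10³)(9.3⁴)/(8·40.0³·5) = 198.99 N/mm
W = mg = 1.9 × 9.81 = 18.639 N
½kδ² − Wδ − Wh = 0 → δ = (W + √(W² + 2kWh))/k
δ = (18.639 + √(347.41 + 449536))/198.99 = (18.639 + 670.73)/198.99 = 3.4643 mm

3.46 mm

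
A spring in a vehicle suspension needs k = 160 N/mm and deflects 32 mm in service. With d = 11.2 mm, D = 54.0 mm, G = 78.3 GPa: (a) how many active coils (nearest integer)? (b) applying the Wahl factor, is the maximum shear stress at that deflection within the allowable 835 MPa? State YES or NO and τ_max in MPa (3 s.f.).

(a) 6 coils; (b) YES, τ_max = 676 MPa

N_a = Gd⁴/(8D³k) = (78.3×10³)(11.2⁴)/(8·54.0³·160) = 6.113 → N_a = 6
Actual rate k = Gd⁴/(8D³·6) = 163.01 N/mm
Working load F = kδ = 163.01·32 = 5216.3 N
C = 54.0/11.2 = 4.8214; K_W = (4C−1)/(4C−4)+0.615/C = 1.3238
τ_max = K_W·8FD/(πd³) = 1.3238·510.55 = 675.88 MPa
τ_max ≤ 835 MPa → acceptable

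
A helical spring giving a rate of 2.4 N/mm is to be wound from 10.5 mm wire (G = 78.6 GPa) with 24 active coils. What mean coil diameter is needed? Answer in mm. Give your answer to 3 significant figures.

128 mm

D = (Gd⁴/(8N_a·k))^(1/3) = (78.6×10³·10.5⁴/(8·24·2.4))^(1/3)
  = (2.07332e+06)^(1/3) = 127.5134 mm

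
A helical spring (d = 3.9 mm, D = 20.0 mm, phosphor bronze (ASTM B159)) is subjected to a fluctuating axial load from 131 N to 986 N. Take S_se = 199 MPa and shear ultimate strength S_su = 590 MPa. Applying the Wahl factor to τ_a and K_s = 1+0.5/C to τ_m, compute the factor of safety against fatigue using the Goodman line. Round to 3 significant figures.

0.304

C = D/d = 20.0/3.9 = 5.1282; K_W = (4C−1)/(4C−4)+0.615/C = 1.3016; K_s = 1+0.5/C = 1.0975
F_a = (F_max−F_min)/2 = 427.5 N; F_m = (F_max+F_min)/2 = 558.5 N
τ_a = K_W·8F_aD/(πd³) = 1.3016 × 367.04 = 477.74 MPa
τ_m = K_s·8F_mD/(πd³) = 1.0975 × 479.51 = 526.26 MPa
Goodman: 1/n_f = τ_a/S_se + τ_m/S_su = 477.74/199 + 526.26/590 = 2.40070 + 0.89197 = 3.2927
n_f = 1/3.2927 = 0.3037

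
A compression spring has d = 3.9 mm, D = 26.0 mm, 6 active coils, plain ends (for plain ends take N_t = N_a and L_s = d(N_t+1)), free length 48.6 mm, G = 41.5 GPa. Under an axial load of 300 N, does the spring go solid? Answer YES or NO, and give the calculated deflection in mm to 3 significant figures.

k = Gd⁴/(8D³N_a) = (41.5×10³)(3.9⁴)/(8·26.0³·6) = 11.38 N/mm
N_t = 6; L_s = 3.9·7 = 27.3 mm; δ_solid = L₀ − L_s = 48.6 − 27.3 = 21.3 mm
δ = F/k = 300/11.38 = 26.362 mm
δ ≥ δ_solid → spring goes solid

YES, δ = 26.4 mm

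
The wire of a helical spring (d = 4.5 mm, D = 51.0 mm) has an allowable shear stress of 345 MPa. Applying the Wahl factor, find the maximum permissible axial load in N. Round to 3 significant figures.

C = D/d = 51.0/4.5 = 11.3333
K_W = (4C−1)/(4C−4) + 0.615/C = 44.333/41.333 + 0.0543 = 1.1268
τ_max = K·8FD/(πd³) → F_max = τ_allow·πd³/(8DK)
F_max = 345·π·4.5³/(8·51.0·1.1268) = 98766/459.75 = 214.82 N

215 N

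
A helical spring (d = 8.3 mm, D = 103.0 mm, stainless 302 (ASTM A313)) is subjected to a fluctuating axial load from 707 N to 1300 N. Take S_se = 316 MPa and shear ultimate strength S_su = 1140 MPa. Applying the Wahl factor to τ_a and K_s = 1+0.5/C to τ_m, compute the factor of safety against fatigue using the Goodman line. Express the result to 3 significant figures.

C = D/d = 103.0/8.3 = 12.4096; K_W = (4C−1)/(4C−4)+0.615/C = 1.1153; K_s = 1+0.5/C = 1.0403
F_a = (F_max−F_min)/2 = 296.5 N; F_m = (F_max+F_min)/2 = 1003.5 N
τ_a = K_W·8F_aD/(πd³) = 1.1153 × 136.01 = 151.69 MPa
τ_m = K_s·8F_mD/(πd³) = 1.0403 × 460.32 = 478.87 MPa
Goodman: 1/n_f = τ_a/S_se + τ_m/S_su = 151.69/316 + 478.87/1140 = 0.48003 + 0.42006 = 0.90009
n_f = 1/0.90009 = 1.111

1.11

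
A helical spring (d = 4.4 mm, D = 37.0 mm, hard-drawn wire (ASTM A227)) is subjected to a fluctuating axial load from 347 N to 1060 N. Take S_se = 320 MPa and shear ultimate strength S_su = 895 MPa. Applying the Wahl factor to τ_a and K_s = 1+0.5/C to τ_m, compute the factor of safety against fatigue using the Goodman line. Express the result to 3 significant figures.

C = D/d = 37.0/4.4 = 8.4091; K_W = (4C−1)/(4C−4)+0.615/C = 1.1744; K_s = 1+0.5/C = 1.0595
F_a = (F_max−F_min)/2 = 356.5 N; F_m = (F_max+F_min)/2 = 703.5 N
τ_a = K_W·8F_aD/(πd³) = 1.1744 × 394.32 = 463.07 MPa
τ_m = K_s·8F_mD/(πd³) = 1.0595 × 778.12 = 824.39 MPa
Goodman: 1/n_f = τ_a/S_se + τ_m/S_su = 463.07/320 + 824.39/895 = 1.44709 + 0.92111 = 2.3682
n_f = 1/2.3682 = 0.4223

0.422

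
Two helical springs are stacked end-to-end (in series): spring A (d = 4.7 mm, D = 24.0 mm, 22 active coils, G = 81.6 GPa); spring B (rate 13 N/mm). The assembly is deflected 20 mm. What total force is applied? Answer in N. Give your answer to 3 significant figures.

k_A = Gd⁴/(8D³N_a) = (81.6×10³)(4.7⁴)/(8·24.0³·22) = 16.366 N/mm
Series: 1/k_eq = 1/16.366 + 1/13 = 0.13803; k_eq = 7.245 N/mm
F = k_eq·δ = 7.245·20 = 144.9 N

145 N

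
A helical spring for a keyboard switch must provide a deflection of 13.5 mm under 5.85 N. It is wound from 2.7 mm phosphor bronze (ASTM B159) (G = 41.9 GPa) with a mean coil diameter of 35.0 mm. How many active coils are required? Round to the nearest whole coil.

Required rate k = F/δ = 5.85/13.5 = 0.43333 N/mm
N_a = Gd⁴/(8D³k) = (41.9×10³ × 2.7⁴)/(8 × 35.0³ × 0.43333)
    = 2.22674e+06 / 148633 = 14.98 → 15 coils

15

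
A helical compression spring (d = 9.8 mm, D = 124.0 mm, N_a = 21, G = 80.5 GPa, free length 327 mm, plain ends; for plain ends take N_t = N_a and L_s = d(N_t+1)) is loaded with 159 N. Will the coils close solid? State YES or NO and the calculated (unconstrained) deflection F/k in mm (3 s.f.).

k = Gd⁴/(8D³N_a) = (80.5×10³)(9.8⁴)/(8·124.0³·21) = 2.3181 N/mm
N_t = 21; L_s = 9.8·22 = 215.6 mm; δ_solid = L₀ − L_s = 327 − 215.6 = 111.4 mm
δ = F/k = 159/2.3181 = 68.592 mm
δ < δ_solid → spring does not go solid

NO, δ = 68.6 mm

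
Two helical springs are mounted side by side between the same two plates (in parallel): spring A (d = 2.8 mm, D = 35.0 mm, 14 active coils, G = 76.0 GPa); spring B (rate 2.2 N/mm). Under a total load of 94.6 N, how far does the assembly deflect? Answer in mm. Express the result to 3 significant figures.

29.8 mm

k_A = Gd⁴/(8D³N_a) = (76.0×10³)(2.8⁴)/(8·35.0³·14) = 0.9728 N/mm
Parallel: k_eq = 0.9728 + 2.2 = 3.1728 N/mm
δ = F/k_eq = 94.6/3.1728 = 29.816 mm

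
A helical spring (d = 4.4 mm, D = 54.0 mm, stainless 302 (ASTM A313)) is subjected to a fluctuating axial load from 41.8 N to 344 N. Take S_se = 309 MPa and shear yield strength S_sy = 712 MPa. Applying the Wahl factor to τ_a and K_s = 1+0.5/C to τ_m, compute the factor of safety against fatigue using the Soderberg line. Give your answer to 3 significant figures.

0.748

C = D/d = 54.0/4.4 = 12.2727; K_W = (4C−1)/(4C−4)+0.615/C = 1.1166; K_s = 1+0.5/C = 1.0407
F_a = (F_max−F_min)/2 = 151.1 N; F_m = (F_max+F_min)/2 = 192.9 N
τ_a = K_W·8F_aD/(πd³) = 1.1166 × 243.92 = 272.37 MPa
τ_m = K_s·8F_mD/(πd³) = 1.0407 × 311.39 = 324.08 MPa
Soderberg: 1/n_f = τ_a/S_se + τ_m/S_sy = 272.37/309 + 324.08/712 = 0.88145 + 0.45517 = 1.3366
n_f = 1/1.3366 = 0.7482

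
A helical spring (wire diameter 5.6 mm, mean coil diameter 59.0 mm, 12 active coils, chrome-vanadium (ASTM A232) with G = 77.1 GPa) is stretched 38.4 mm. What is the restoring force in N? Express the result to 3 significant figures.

k = Gd⁴/(8D³N_a) = (77.1×10³)(5.6⁴)/(8·59.0³·12) = 3.8457 N/mm
F = k·δ = 3.8457 × 38.4 = 147.68 N

148 N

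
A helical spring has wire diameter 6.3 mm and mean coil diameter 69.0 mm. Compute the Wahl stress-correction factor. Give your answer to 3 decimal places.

C = D/d = 69.0/6.3 = 10.9524
K_W = (4C−1)/(4C−4) + 0.615/C = 42.810/39.810 + 0.0562 = 1.1315

1.132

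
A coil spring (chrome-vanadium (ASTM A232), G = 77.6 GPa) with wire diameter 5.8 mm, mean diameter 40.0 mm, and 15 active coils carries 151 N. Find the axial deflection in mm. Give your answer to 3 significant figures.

k = Gd⁴/(8D³N_a) = (77.6×10³)(5.8⁴)/(8·40.0³·15) = 11.434 N/mm
δ = F/k = 151 / 11.434 = 13.206 mm

13.2 mm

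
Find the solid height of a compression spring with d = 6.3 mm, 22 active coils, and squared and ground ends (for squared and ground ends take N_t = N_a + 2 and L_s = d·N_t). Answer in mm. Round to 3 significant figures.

squared and ground ends: N_t = N_a + 2 = 22 + 2 = 24
L_s = d·N_t = 6.3 × 24 = 151.2 mm

151 mm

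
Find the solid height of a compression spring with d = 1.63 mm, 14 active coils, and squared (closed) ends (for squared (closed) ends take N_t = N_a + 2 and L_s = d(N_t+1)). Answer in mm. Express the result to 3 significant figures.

squared (closed) ends: N_t = N_a + 2 = 14 + 2 = 16
L_s = d·(N_t+1) = 1.63 × 17 = 27.71 mm

27.7 mm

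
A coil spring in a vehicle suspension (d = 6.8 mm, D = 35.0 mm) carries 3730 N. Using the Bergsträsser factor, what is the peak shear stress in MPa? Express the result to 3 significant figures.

Spring index C = D/d = 35.0/6.8 = 5.1471
K_B = (4C+2)/(4C−3) = 22.588/17.588 = 1.2843
τ₀ = 8FD/(πd³) = 8·3730·35.0/(π·6.8³) = 1.0444e+06/987.82 = 1057.3 MPa
τ_max = K·τ₀ = 1.2843 × 1057.3 = 1357.8 MPa

1360 MPa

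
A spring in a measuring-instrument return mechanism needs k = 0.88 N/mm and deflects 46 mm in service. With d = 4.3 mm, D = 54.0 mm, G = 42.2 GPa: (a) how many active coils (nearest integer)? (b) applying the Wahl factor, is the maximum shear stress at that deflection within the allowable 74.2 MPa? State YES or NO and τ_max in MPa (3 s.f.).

N_a = Gd⁴/(8D³k) = (42.2×10³)(4.3⁴)/(8·54.0³·0.88) = 13.01 → N_a = 13
Actual rate k = Gd⁴/(8D³·13) = 0.88099 N/mm
Working load F = kδ = 0.88099·46 = 40.526 N
C = 54.0/4.3 = 12.5581; K_W = (4C−1)/(4C−4)+0.615/C = 1.1139
τ_max = K_W·8FD/(πd³) = 1.1139·70.09 = 78.071 MPa
τ_max > 74.2 MPa → exceeds allowable

(a) 13 coils; (b) NO, τ_max = 78.1 MPa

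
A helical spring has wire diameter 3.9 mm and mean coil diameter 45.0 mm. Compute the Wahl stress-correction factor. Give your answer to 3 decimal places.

1.124

C = D/d = 45.0/3.9 = 11.5385
K_W = (4C−1)/(4C−4) + 0.615/C = 45.154/42.154 + 0.0533 = 1.1245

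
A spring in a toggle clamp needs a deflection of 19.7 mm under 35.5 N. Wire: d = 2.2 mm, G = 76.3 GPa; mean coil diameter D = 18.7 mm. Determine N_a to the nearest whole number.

Required rate k = F/δ = 35.5/19.7 = 1.802 N/mm
N_a = Gd⁴/(8D³k) = (76.3×10³ × 2.2⁴)/(8 × 18.7³ × 1.802)
    = 1.78737e+06 / 94270.7 = 18.96 → 19 coils

19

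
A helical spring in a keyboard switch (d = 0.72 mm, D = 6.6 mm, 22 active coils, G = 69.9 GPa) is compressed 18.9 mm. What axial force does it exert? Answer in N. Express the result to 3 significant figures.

7.02 N

k = Gd⁴/(8D³N_a) = (69.9×10³)(0.72⁴)/(8·6.6³·22) = 0.37125 N/mm
F = k·δ = 0.37125 × 18.9 = 7.0166 N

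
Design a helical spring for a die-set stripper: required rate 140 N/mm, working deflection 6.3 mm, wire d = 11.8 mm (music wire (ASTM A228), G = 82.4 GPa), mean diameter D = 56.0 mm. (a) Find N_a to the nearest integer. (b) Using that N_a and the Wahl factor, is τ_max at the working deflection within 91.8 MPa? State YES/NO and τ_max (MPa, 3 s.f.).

N_a = Gd⁴/(8D³k) = (82.4×10³)(11.8⁴)/(8·56.0³·140) = 8.122 → N_a = 8
Actual rate k = Gd⁴/(8D³·8) = 142.14 N/mm
Working load F = kδ = 142.14·6.3 = 895.47 N
C = 56.0/11.8 = 4.7458; K_W = (4C−1)/(4C−4)+0.615/C = 1.3298
τ_max = K_W·8FD/(πd³) = 1.3298·77.72 = 103.35 MPa
τ_max > 91.8 MPa → exceeds allowable

(a) 8 coils; (b) NO, τ_max = 103 MPa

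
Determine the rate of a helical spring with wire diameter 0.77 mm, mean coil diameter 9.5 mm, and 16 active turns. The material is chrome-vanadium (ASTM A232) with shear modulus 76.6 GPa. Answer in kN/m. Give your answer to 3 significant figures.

k = Gd⁴/(8D³N_a) = (76.6×10³ × 0.77⁴) / (8 × 9.5³ × 16)
  = 26927.2 / 109744 = 0.24536 N/mm

0.245 kN/m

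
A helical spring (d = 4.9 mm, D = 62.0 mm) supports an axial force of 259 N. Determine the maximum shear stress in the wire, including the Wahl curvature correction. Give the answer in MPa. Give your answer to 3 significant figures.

387 MPa

Spring index C = D/d = 62.0/4.9 = 12.6531
K_W = (4C−1)/(4C−4) + 0.615/C = 49.612/46.612 + 0.0486 = 1.1130
τ₀ = 8FD/(πd³) = 8·259·62.0/(π·4.9³) = 128464/369.61 = 347.57 MPa
τ_max = K·τ₀ = 1.1130 × 347.57 = 386.83 MPa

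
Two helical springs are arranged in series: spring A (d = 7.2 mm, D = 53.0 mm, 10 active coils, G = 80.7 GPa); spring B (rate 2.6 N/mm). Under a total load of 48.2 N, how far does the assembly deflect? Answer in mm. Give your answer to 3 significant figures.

21.2 mm

k_A = Gd⁴/(8D³N_a) = (80.7×10³)(7.2⁴)/(8·53.0³·10) = 18.209 N/mm
Series: 1/k_eq = 1/18.209 + 1/2.6 = 0.43953; k_eq = 2.2751 N/mm
δ = F/k_eq = 48.2/2.2751 = 21.186 mm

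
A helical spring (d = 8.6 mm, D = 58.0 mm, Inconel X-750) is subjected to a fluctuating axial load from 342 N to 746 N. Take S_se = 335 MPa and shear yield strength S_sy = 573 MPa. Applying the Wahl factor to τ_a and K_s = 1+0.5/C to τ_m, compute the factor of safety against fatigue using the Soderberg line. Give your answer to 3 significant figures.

2.45

C = D/d = 58.0/8.6 = 6.7442; K_W = (4C−1)/(4C−4)+0.615/C = 1.2218; K_s = 1+0.5/C = 1.0741
F_a = (F_max−F_min)/2 = 202 N; F_m = (F_max+F_min)/2 = 544 N
τ_a = K_W·8F_aD/(πd³) = 1.2218 × 46.906 = 57.307 MPa
τ_m = K_s·8F_mD/(πd³) = 1.0741 × 126.32 = 135.68 MPa
Soderberg: 1/n_f = τ_a/S_se + τ_m/S_sy = 57.307/335 + 135.68/573 = 0.17107 + 0.23680 = 0.40786
n_f = 1/0.40786 = 2.452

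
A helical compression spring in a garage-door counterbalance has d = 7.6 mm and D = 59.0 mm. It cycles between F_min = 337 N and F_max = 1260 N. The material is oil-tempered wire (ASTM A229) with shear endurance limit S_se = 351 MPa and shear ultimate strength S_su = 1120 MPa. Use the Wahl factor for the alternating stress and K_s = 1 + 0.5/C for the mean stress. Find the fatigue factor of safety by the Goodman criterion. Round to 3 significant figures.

C = D/d = 59.0/7.6 = 7.7632; K_W = (4C−1)/(4C−4)+0.615/C = 1.1901; K_s = 1+0.5/C = 1.0644
F_a = (F_max−F_min)/2 = 461.5 N; F_m = (F_max+F_min)/2 = 798.5 N
τ_a = K_W·8F_aD/(πd³) = 1.1901 × 157.95 = 187.98 MPa
τ_m = K_s·8F_mD/(πd³) = 1.0644 × 273.29 = 290.89 MPa
Goodman: 1/n_f = τ_a/S_se + τ_m/S_su = 187.98/351 + 290.89/1120 = 0.53556 + 0.25973 = 0.79528
n_f = 1/0.79528 = 1.257

1.26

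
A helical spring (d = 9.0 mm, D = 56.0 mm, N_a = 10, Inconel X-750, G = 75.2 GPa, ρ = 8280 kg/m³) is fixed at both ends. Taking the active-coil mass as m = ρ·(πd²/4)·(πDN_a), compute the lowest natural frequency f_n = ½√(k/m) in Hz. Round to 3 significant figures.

97.3 Hz

k = Gd⁴/(8D³N_a) = (75.2×10³)(9.0⁴)/(8·56.0³·10) = 35.118 N/mm = 35118 N/m
Wire length L = πDN_a = π·56.0·10 = 1759.3 mm
m = ρ·(πd²/4)·L = 8280 × 63.617×10⁻⁶ m² × 1.7593 m = 0.92671 kg
f_n = ½√(k/m) = 0.5·√(35118/0.92671) = 0.5·√(37896) = 97.334 Hz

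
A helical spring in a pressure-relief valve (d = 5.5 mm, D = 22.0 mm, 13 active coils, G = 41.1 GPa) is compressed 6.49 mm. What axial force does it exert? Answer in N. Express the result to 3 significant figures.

k = Gd⁴/(8D³N_a) = (41.1×10³)(5.5⁴)/(8·22.0³·13) = 33.962 N/mm
F = k·δ = 33.962 × 6.49 = 220.41 N

220 N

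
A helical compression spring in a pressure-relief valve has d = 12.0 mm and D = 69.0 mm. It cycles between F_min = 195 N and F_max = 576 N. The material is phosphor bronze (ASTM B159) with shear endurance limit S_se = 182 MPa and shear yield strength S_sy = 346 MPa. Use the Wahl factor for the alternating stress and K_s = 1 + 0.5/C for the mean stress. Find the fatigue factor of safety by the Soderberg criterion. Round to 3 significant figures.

C = D/d = 69.0/12.0 = 5.7500; K_W = (4C−1)/(4C−4)+0.615/C = 1.2649; K_s = 1+0.5/C = 1.0870
F_a = (F_max−F_min)/2 = 190.5 N; F_m = (F_max+F_min)/2 = 385.5 N
τ_a = K_W·8F_aD/(πd³) = 1.2649 × 19.37 = 24.501 MPa
τ_m = K_s·8F_mD/(πd³) = 1.0870 × 39.199 = 42.607 MPa
Soderberg: 1/n_f = τ_a/S_se + τ_m/S_sy = 24.501/182 + 42.607/346 = 0.13462 + 0.12314 = 0.25776
n_f = 1/0.25776 = 3.88

3.88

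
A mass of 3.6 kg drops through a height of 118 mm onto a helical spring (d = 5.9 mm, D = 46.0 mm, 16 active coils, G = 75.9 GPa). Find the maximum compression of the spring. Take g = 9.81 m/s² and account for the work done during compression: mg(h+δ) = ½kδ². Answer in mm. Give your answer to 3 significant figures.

38.7 mm

k = Gd⁴/(8D³N_a) = (75.9×10³)(5.9⁴)/(8·46.0³·16) = 7.3819 N/mm
W = mg = 3.6 × 9.81 = 35.316 N
½kδ² − Wδ − Wh = 0 → δ = (W + √(W² + 2kWh))/k
δ = (35.316 + √(1247.2 + 61524.8))/7.3819 = (35.316 + 250.54)/7.3819 = 38.725 mm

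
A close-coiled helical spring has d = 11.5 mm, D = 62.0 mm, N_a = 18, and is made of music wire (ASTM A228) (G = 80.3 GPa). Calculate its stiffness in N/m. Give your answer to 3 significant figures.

k = Gd⁴/(8D³N_a) = (80.3×10³ × 11.5⁴) / (8 × 62.0³ × 18)
  = 1.40445e+09 / 3.43192e+07 = 40.923 N/mm = 40923 N/m

40900 N/m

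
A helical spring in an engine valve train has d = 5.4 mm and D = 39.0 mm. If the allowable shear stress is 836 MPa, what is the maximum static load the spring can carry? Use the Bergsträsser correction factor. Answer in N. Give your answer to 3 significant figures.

C = D/d = 39.0/5.4 = 7.2222
K_B = (4C+2)/(4C−3) = 30.889/25.889 = 1.1931
τ_max = K·8FD/(πd³) → F_max = τ_allow·πd³/(8DK)
F_max = 836·π·5.4³/(8·39.0·1.1931) = 4.1356e+05/372.26 = 1110.9 N

1110 N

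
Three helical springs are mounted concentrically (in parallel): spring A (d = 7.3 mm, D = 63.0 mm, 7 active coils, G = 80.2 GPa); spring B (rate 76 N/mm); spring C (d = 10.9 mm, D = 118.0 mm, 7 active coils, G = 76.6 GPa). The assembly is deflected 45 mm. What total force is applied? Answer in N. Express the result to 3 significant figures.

k_A = Gd⁴/(8D³N_a) = (80.2×10³)(7.3⁴)/(8·63.0³·7) = 16.265 N/mm
k_C = Gd⁴/(8D³N_a) = (76.6×10³)(10.9⁴)/(8·118.0³·7) = 11.752 N/mm
Parallel: k_eq = 16.265 + 76 + 11.752 = 104.02 N/mm
F = k_eq·δ = 104.02·45 = 4680.8 N

4680 N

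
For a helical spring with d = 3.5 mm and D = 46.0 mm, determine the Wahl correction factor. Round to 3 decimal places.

1.109

C = D/d = 46.0/3.5 = 13.1429
K_W = (4C−1)/(4C−4) + 0.615/C = 51.571/48.571 + 0.0468 = 1.1086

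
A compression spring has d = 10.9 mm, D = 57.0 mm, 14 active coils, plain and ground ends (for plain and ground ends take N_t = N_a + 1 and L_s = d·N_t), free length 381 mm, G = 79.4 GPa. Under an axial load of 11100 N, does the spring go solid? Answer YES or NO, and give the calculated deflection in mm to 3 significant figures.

NO, δ = 205 mm

k = Gd⁴/(8D³N_a) = (79.4×10³)(10.9⁴)/(8·57.0³·14) = 54.036 N/mm
N_t = 15; L_s = 10.9·15 = 163.5 mm; δ_solid = L₀ − L_s = 381 − 163.5 = 217.5 mm
δ = F/k = 11100/54.036 = 205.42 mm
δ < δ_solid → spring does not go solid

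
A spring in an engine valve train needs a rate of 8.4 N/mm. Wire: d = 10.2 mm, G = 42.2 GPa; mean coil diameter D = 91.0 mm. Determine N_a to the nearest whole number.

9

N_a = Gd⁴/(8D³k) = (42.2×10³ × 10.2⁴)/(8 × 91.0³ × 8.4)
    = 4.56786e+08 / 5.064e+07 = 9.02 → 9 coils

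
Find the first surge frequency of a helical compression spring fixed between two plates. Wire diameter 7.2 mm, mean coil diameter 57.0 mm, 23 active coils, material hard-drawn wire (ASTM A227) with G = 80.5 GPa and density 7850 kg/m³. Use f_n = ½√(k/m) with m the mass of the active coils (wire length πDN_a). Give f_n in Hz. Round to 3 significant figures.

k = Gd⁴/(8D³N_a) = (80.5×10³)(7.2⁴)/(8·57.0³·23) = 6.3487 N/mm = 6348.7 N/m
Wire length L = πDN_a = π·57.0·23 = 4118.6 mm
m = ρ·(πd²/4)·L = 7850 × 40.715×10⁻⁶ m² × 4.1186 m = 1.3164 kg
f_n = ½√(k/m) = 0.5·√(6348.7/1.3164) = 0.5·√(4822.9) = 34.723 Hz

34.7 Hz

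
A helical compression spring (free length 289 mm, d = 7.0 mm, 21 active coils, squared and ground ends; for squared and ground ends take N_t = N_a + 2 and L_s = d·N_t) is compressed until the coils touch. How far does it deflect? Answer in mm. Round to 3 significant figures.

N_t = 23; L_s = 7.0·23 = 161 mm
δ_solid = L₀ − L_s = 289 − 161 = 128 mm

128 mm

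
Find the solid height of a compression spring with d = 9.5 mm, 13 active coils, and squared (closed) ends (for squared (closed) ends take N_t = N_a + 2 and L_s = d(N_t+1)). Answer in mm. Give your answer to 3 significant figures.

152 mm

squared (closed) ends: N_t = N_a + 2 = 13 + 2 = 15
L_s = d·(N_t+1) = 9.5 × 16 = 152 mm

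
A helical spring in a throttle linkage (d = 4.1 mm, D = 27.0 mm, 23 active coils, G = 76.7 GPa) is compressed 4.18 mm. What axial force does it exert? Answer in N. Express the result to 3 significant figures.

25.0 N

k = Gd⁴/(8D³N_a) = (76.7×10³)(4.1⁴)/(8·27.0³·23) = 5.9844 N/mm
F = k·δ = 5.9844 × 4.18 = 25.015 N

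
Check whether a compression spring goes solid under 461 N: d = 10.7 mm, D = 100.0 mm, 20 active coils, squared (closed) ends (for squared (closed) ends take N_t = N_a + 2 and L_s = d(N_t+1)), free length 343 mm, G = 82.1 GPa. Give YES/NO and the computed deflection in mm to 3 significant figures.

NO, δ = 68.5 mm

k = Gd⁴/(8D³N_a) = (82.1×10³)(10.7⁴)/(8·100.0³·20) = 6.726 N/mm
N_t = 22; L_s = 10.7·23 = 246.1 mm; δ_solid = L₀ − L_s = 343 − 246.1 = 96.9 mm
δ = F/k = 461/6.726 = 68.54 mm
δ < δ_solid → spring does not go solid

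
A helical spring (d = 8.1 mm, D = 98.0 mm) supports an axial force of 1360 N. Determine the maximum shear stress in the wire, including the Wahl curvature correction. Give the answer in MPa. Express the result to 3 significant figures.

Spring index C = D/d = 98.0/8.1 = 12.0988
K_W = (4C−1)/(4C−4) + 0.615/C = 47.395/44.395 + 0.0508 = 1.1184
τ₀ = 8FD/(πd³) = 8·1360·98.0/(π·8.1³) = 1.06624e+06/1669.6 = 638.63 MPa
τ_max = K·τ₀ = 1.1184 × 638.63 = 714.25 MPa

714 MPa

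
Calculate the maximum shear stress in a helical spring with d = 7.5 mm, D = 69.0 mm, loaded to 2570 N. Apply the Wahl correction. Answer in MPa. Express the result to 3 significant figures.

1240 MPa

Spring index C = D/d = 69.0/7.5 = 9.2000
K_W = (4C−1)/(4C−4) + 0.615/C = 35.800/32.800 + 0.0668 = 1.1583
τ₀ = 8FD/(πd³) = 8·2570·69.0/(π·7.5³) = 1.41864e+06/1325.4 = 1070.4 MPa
τ_max = K·τ₀ = 1.1583 × 1070.4 = 1239.8 MPa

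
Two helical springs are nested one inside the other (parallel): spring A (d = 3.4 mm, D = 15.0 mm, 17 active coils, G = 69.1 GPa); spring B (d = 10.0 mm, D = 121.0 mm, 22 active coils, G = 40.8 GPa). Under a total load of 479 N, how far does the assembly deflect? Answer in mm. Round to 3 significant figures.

22.4 mm

k_A = Gd⁴/(8D³N_a) = (69.1×10³)(3.4⁴)/(8·15.0³·17) = 20.118 N/mm
k_B = Gd⁴/(8D³N_a) = (40.8×10³)(10.0⁴)/(8·121.0³·22) = 1.3086 N/mm
Parallel: k_eq = 20.118 + 1.3086 = 21.426 N/mm
δ = F/k_eq = 479/21.426 = 22.356 mm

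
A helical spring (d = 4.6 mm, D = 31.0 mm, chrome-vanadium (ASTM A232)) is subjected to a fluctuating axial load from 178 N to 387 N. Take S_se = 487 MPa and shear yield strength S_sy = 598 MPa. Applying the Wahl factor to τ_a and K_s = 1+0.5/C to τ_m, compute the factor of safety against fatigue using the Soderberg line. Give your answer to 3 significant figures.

C = D/d = 31.0/4.6 = 6.7391; K_W = (4C−1)/(4C−4)+0.615/C = 1.2219; K_s = 1+0.5/C = 1.0742
F_a = (F_max−F_min)/2 = 104.5 N; F_m = (F_max+F_min)/2 = 282.5 N
τ_a = K_W·8F_aD/(πd³) = 1.2219 × 84.751 = 103.56 MPa
τ_m = K_s·8F_mD/(πd³) = 1.0742 × 229.11 = 246.11 MPa
Soderberg: 1/n_f = τ_a/S_se + τ_m/S_sy = 103.56/487 + 246.11/598 = 0.21265 + 0.41156 = 0.62421
n_f = 1/0.62421 = 1.602

1.60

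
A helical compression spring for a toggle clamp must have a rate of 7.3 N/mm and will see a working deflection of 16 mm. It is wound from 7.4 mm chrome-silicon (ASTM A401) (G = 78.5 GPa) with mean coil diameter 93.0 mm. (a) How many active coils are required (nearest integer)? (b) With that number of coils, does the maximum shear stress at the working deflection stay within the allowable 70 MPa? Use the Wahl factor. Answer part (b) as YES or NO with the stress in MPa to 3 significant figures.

(a) 5 coils; (b) NO, τ_max = 76.2 MPa

N_a = Gd⁴/(8D³k) = (78.5×10³)(7.4⁴)/(8·93.0³·7.3) = 5.011 → N_a = 5
Actual rate k = Gd⁴/(8D³·5) = 7.3162 N/mm
Working load F = kδ = 7.3162·16 = 117.06 N
C = 93.0/7.4 = 12.5676; K_W = (4C−1)/(4C−4)+0.615/C = 1.1138
τ_max = K_W·8FD/(πd³) = 1.1138·68.413 = 76.196 MPa
τ_max > 70 MPa → exceeds allowable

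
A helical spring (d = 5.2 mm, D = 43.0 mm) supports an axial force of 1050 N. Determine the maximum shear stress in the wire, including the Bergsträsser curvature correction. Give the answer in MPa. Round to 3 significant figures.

Spring index C = D/d = 43.0/5.2 = 8.2692
K_B = (4C+2)/(4C−3) = 35.077/30.077 = 1.1662
τ₀ = 8FD/(πd³) = 8·1050·43.0/(π·5.2³) = 361200/441.73 = 817.69 MPa
τ_max = K·τ₀ = 1.1662 × 817.69 = 953.62 MPa

954 MPa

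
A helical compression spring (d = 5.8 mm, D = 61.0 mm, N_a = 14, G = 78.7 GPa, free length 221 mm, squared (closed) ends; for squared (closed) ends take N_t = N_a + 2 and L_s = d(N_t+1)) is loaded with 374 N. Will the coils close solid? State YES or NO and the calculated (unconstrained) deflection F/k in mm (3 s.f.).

k = Gd⁴/(8D³N_a) = (78.7×10³)(5.8⁴)/(8·61.0³·14) = 3.5033 N/mm
N_t = 16; L_s = 5.8·17 = 98.6 mm; δ_solid = L₀ − L_s = 221 − 98.6 = 122.4 mm
δ = F/k = 374/3.5033 = 106.76 mm
δ < δ_solid → spring does not go solid

NO, δ = 107 mm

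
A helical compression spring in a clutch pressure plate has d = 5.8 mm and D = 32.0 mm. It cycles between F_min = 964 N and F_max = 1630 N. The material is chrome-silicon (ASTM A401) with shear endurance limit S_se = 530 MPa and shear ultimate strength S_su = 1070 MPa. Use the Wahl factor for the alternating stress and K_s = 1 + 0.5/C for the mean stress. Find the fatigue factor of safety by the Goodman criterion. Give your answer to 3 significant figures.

1.13

C = D/d = 32.0/5.8 = 5.5172; K_W = (4C−1)/(4C−4)+0.615/C = 1.2775; K_s = 1+0.5/C = 1.0906
F_a = (F_max−F_min)/2 = 333 N; F_m = (F_max+F_min)/2 = 1297 N
τ_a = K_W·8F_aD/(πd³) = 1.2775 × 139.08 = 177.67 MPa
τ_m = K_s·8F_mD/(πd³) = 1.0906 × 541.68 = 590.77 MPa
Goodman: 1/n_f = τ_a/S_se + τ_m/S_su = 177.67/530 + 590.77/1070 = 0.33522 + 0.55213 = 0.88735
n_f = 1/0.88735 = 1.127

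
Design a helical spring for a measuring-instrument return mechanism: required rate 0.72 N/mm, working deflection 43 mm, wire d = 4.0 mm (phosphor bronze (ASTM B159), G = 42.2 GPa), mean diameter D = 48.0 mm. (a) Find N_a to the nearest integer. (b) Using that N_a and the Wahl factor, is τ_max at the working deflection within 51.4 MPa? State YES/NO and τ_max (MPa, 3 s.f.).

N_a = Gd⁴/(8D³k) = (42.2×10³)(4.0⁴)/(8·48.0³·0.72) = 16.96 → N_a = 17
Actual rate k = Gd⁴/(8D³·17) = 0.71827 N/mm
Working load F = kδ = 0.71827·43 = 30.886 N
C = 48.0/4.0 = 12.0000; K_W = (4C−1)/(4C−4)+0.615/C = 1.1194
τ_max = K_W·8FD/(πd³) = 1.1194·58.987 = 66.032 MPa
τ_max > 51.4 MPa → exceeds allowable

(a) 17 coils; (b) NO, τ_max = 66.0 MPa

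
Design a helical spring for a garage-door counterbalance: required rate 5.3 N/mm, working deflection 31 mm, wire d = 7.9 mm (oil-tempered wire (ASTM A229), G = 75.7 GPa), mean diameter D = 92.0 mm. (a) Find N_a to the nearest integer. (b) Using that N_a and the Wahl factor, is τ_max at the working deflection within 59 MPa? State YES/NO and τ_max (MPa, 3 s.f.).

N_a = Gd⁴/(8D³k) = (75.7×10³)(7.9⁴)/(8·92.0³·5.3) = 8.93 → N_a = 9
Actual rate k = Gd⁴/(8D³·9) = 5.2591 N/mm
Working load F = kδ = 5.2591·31 = 163.03 N
C = 92.0/7.9 = 11.6456; K_W = (4C−1)/(4C−4)+0.615/C = 1.1233
τ_max = K_W·8FD/(πd³) = 1.1233·77.467 = 87.016 MPa
τ_max > 59 MPa → exceeds allowable

(a) 9 coils; (b) NO, τ_max = 87.0 MPa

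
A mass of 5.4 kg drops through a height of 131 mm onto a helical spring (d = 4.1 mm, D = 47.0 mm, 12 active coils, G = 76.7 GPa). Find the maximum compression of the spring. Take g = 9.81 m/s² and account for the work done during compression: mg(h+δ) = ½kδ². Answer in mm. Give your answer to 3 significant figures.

k = Gd⁴/(8D³N_a) = (76.7×10³)(4.1⁴)/(8·47.0³·12) = 2.1745 N/mm
W = mg = 5.4 × 9.81 = 52.974 N
½kδ² − Wδ − Wh = 0 → δ = (W + √(W² + 2kWh))/k
δ = (52.974 + √(2806.2 + 30180.8))/2.1745 = (52.974 + 181.62)/2.1745 = 107.88 mm

108 mm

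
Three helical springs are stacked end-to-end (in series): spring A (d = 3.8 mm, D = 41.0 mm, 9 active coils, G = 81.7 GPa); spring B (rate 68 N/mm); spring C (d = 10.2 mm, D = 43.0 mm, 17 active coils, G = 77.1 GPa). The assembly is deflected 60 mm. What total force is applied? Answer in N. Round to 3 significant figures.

188 N

k_A = Gd⁴/(8D³N_a) = (81.7×10³)(3.8⁴)/(8·41.0³·9) = 3.433 N/mm
k_C = Gd⁴/(8D³N_a) = (77.1×10³)(10.2⁴)/(8·43.0³·17) = 77.181 N/mm
Series: 1/k_eq = 1/3.433 + 1/68 + 1/77.181 = 0.31895; k_eq = 3.1353 N/mm
F = k_eq·δ = 3.1353·60 = 188.12 N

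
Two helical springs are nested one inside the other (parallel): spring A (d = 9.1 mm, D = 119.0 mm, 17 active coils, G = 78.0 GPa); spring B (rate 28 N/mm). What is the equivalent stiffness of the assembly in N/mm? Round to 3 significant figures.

k_A = Gd⁴/(8D³N_a) = (78.0×10³)(9.1⁴)/(8·119.0³·17) = 2.3339 N/mm
Parallel: k_eq = 2.3339 + 28 = 30.334 N/mm

30.3 N/mm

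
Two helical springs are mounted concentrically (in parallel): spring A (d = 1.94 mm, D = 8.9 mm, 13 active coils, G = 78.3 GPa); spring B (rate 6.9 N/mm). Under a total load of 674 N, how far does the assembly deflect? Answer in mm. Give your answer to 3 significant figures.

k_A = Gd⁴/(8D³N_a) = (78.3×10³)(1.94⁴)/(8·8.9³·13) = 15.127 N/mm
Parallel: k_eq = 15.127 + 6.9 = 22.027 N/mm
δ = F/k_eq = 674/22.027 = 30.598 mm

30.6 mm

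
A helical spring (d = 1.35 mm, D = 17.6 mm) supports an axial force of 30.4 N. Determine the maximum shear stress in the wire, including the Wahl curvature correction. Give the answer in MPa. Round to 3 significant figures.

Spring index C = D/d = 17.6/1.35 = 13.0370
K_W = (4C−1)/(4C−4) + 0.615/C = 51.148/48.148 + 0.0472 = 1.1095
τ₀ = 8FD/(πd³) = 8·30.4·17.6/(π·1.35³) = 4280.32/7.7295 = 553.76 MPa
τ_max = K·τ₀ = 1.1095 × 553.76 = 614.39 MPa

614 MPa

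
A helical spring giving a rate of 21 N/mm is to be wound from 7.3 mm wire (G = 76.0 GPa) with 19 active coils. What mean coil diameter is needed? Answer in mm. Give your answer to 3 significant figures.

D = (Gd⁴/(8N_a·k))^(1/3) = (76.0×10³·7.3⁴/(8·19·21))^(1/3)
  = (67614.9)^(1/3) = 40.7393 mm

40.7 mm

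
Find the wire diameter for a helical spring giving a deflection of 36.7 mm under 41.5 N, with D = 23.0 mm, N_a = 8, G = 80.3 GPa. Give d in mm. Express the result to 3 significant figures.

1.82 mm

Required rate k = F/δ = 41.5/36.7 = 1.1308 N/mm
d = (8D³N_a·k / G)^(1/4) = (8·23.0³·8·1.1308 / (80.3×10³))^0.25
  = (10.966)^0.25 = 1.8197 mm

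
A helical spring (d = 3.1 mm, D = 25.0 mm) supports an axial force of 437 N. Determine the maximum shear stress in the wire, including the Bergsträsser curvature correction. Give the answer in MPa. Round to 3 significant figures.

Spring index C = D/d = 25.0/3.1 = 8.0645
K_B = (4C+2)/(4C−3) = 34.258/29.258 = 1.1709
τ₀ = 8FD/(πd³) = 8·437·25.0/(π·3.1³) = 87400/93.591 = 933.85 MPa
τ_max = K·τ₀ = 1.1709 × 933.85 = 1093.4 MPa

1090 MPa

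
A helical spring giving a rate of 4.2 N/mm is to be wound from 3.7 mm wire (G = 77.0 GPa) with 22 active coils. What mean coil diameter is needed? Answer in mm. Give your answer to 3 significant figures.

D = (Gd⁴/(8N_a·k))^(1/3) = (77.0×10³·3.7⁴/(8·22·4.2))^(1/3)
  = (19522.5)^(1/3) = 26.9264 mm

26.9 mm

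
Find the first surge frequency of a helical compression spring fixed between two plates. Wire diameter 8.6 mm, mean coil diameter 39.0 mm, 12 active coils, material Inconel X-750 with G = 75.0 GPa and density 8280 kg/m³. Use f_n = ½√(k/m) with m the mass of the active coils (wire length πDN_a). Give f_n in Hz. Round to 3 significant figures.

160 Hz

k = Gd⁴/(8D³N_a) = (75.0×10³)(8.6⁴)/(8·39.0³·12) = 72.043 N/mm = 72043 N/m
Wire length L = πDN_a = π·39.0·12 = 1470.3 mm
m = ρ·(πd²/4)·L = 8280 × 58.088×10⁻⁶ m² × 1.4703 m = 0.70715 kg
f_n = ½√(k/m) = 0.5·√(72043/0.70715) = 0.5·√(1.0188e+05) = 159.59 Hz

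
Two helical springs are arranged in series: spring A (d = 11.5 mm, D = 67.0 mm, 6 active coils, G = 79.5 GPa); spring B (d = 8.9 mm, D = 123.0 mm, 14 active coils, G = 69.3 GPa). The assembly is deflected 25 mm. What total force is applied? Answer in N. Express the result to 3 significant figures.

k_A = Gd⁴/(8D³N_a) = (79.5×10³)(11.5⁴)/(8·67.0³·6) = 96.315 N/mm
k_B = Gd⁴/(8D³N_a) = (69.3×10³)(8.9⁴)/(8·123.0³·14) = 2.0862 N/mm
Series: 1/k_eq = 1/96.315 + 1/2.0862 = 0.48972; k_eq = 2.042 N/mm
F = k_eq·δ = 2.042·25 = 51.05 N

51.0 N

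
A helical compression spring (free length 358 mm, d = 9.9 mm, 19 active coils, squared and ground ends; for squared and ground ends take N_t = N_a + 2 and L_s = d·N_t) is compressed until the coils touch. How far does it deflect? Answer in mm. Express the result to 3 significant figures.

N_t = 21; L_s = 9.9·21 = 207.9 mm
δ_solid = L₀ − L_s = 358 − 207.9 = 150.1 mm

150 mm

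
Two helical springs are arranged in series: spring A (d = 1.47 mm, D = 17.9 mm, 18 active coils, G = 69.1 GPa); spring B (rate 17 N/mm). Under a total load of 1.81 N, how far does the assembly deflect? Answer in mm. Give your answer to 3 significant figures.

k_A = Gd⁴/(8D³N_a) = (69.1×10³)(1.47⁴)/(8·17.9³·18) = 0.39068 N/mm
Series: 1/k_eq = 1/0.39068 + 1/17 = 2.6184; k_eq = 0.38191 N/mm
δ = F/k_eq = 1.81/0.38191 = 4.7394 mm

4.74 mm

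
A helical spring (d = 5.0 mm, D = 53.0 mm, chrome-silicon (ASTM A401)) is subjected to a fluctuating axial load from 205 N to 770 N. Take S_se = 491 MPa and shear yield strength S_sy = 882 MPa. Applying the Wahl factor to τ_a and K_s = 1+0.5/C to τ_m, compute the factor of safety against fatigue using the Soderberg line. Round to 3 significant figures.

0.751

C = D/d = 53.0/5.0 = 10.6000; K_W = (4C−1)/(4C−4)+0.615/C = 1.1361; K_s = 1+0.5/C = 1.0472
F_a = (F_max−F_min)/2 = 282.5 N; F_m = (F_max+F_min)/2 = 487.5 N
τ_a = K_W·8F_aD/(πd³) = 1.1361 × 305.02 = 346.54 MPa
τ_m = K_s·8F_mD/(πd³) = 1.0472 × 526.36 = 551.19 MPa
Soderberg: 1/n_f = τ_a/S_se + τ_m/S_sy = 346.54/491 + 551.19/882 = 0.70579 + 0.62493 = 1.3307
n_f = 1/1.3307 = 0.7515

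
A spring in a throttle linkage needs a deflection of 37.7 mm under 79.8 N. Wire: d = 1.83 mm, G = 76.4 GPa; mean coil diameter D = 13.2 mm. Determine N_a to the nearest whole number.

Required rate k = F/δ = 79.8/37.7 = 2.1167 N/mm
N_a = Gd⁴/(8D³k) = (76.4×10³ × 1.83⁴)/(8 × 13.2³ × 2.1167)
    = 856836 / 38946.9 = 22 → 22 coils

22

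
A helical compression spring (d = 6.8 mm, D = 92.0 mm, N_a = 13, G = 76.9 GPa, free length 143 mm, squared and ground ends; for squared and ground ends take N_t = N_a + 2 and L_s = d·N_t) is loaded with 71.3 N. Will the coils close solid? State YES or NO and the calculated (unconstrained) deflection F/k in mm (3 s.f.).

NO, δ = 35.1 mm

k = Gd⁴/(8D³N_a) = (76.9×10³)(6.8⁴)/(8·92.0³·13) = 2.0303 N/mm
N_t = 15; L_s = 6.8·15 = 102 mm; δ_solid = L₀ − L_s = 143 − 102 = 41 mm
δ = F/k = 71.3/2.0303 = 35.118 mm
δ < δ_solid → spring does not go solid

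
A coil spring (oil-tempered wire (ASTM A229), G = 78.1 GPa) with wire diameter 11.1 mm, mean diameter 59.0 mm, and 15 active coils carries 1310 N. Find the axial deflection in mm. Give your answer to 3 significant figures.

k = Gd⁴/(8D³N_a) = (78.1×10³)(11.1⁴)/(8·59.0³·15) = 48.107 N/mm
δ = F/k = 1310 / 48.107 = 27.231 mm

27.2 mm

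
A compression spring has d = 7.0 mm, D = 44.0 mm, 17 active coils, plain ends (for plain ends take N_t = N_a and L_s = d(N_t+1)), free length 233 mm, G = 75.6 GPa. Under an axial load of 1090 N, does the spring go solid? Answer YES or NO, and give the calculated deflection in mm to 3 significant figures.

k = Gd⁴/(8D³N_a) = (75.6×10³)(7.0⁴)/(8·44.0³·17) = 15.668 N/mm
N_t = 17; L_s = 7.0·18 = 126 mm; δ_solid = L₀ − L_s = 233 − 126 = 107 mm
δ = F/k = 1090/15.668 = 69.568 mm
δ < δ_solid → spring does not go solid

NO, δ = 69.6 mm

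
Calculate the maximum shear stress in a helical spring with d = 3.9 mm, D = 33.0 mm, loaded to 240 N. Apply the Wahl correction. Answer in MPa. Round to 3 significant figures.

Spring index C = D/d = 33.0/3.9 = 8.4615
K_W = (4C−1)/(4C−4) + 0.615/C = 32.846/29.846 + 0.0727 = 1.1732
τ₀ = 8FD/(πd³) = 8·240·33.0/(π·3.9³) = 63360/186.36 = 339.99 MPa
τ_max = K·τ₀ = 1.1732 × 339.99 = 398.88 MPa

399 MPa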